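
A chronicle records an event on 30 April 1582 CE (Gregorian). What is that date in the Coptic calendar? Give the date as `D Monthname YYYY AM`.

Both dates share Julian Day Number 2298993; in the Coptic calendar that is 25 Parmouti 1298 AM.

25 Parmouti 1298 AM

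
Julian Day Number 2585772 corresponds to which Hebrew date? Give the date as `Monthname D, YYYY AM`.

Tammuz 5, 6127 AM

The Gregorian equivalent of JDN 2585772 is 3 July 2367.
In the Hebrew calendar that day is Tammuz 5, 6127 AM.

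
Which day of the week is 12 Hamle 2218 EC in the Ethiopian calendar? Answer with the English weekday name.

Friday

In the Gregorian calendar this is 21 July 2226 (JDN 2534291).
Since JDN mod 7 = 4 (0 = Monday), the day is Friday.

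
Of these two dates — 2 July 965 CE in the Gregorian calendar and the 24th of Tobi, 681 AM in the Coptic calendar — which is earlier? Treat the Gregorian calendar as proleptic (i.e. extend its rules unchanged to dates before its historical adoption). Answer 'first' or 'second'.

second

First date → JDN 2073702; second date → JDN 2073543.
JDN 2073543 < JDN 2073702, so the second date is earlier.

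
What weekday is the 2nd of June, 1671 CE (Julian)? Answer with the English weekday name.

Friday

In the Gregorian calendar this is 12 June 1671 (JDN 2331543).
2331543 ≡ 4 (mod 7); counting from Monday = 0 gives Friday.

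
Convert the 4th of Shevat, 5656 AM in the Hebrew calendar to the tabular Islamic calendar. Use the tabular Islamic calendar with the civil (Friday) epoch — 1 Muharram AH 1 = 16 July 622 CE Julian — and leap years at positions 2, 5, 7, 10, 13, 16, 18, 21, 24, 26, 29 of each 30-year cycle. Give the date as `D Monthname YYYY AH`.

3 Sha'ban 1313 AH

Both dates share Julian Day Number 2413578; in the tabular Islamic calendar that is 3 Sha'ban 1313 AH.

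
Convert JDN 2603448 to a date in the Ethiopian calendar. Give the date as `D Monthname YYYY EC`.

The Gregorian equivalent of JDN 2603448 is 24 November 2415.
In the Ethiopian calendar that day is 11 Hidar 2408 EC.

11 Hidar 2408 EC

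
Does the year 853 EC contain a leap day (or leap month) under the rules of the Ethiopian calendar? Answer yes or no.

no

853 mod 4 = 1; in the Ethiopian calendar a year is leap when year mod 4 = 3, so it is a common year.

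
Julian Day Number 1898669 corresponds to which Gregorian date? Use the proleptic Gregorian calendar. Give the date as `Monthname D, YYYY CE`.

April 11, 486 CE

JDN 2451545 is 1 Jan 2000; 1898669 is −552876 days from there.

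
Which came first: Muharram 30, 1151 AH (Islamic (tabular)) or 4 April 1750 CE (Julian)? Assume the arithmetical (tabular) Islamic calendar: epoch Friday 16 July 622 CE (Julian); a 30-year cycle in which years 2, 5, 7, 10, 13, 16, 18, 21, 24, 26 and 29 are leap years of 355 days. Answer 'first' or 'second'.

first

First date → JDN 2355991; second date → JDN 2360339.
JDN 2355991 < JDN 2360339, so the first date is earlier.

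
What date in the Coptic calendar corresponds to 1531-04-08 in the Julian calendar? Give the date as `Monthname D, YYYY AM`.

Parmouti 13, 1247 AM

Both dates share Julian Day Number 2280353; in the Coptic calendar that is 13 Parmouti 1247 AM.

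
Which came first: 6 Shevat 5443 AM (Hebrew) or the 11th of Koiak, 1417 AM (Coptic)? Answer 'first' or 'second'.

The two dates have Julian Day Numbers 2335796 and 2342324 respectively.
Since 2335796 < 2342324, the first date comes first.

first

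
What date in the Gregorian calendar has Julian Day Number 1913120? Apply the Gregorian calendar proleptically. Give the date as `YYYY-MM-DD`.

0525-11-04

Counting from JDN 2299161 = 15 Oct 1582 gives an offset of -386041 days.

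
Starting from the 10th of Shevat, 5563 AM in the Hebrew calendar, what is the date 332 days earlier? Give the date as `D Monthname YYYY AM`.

The starting date is JDN 2379624; 2379624 − 332 = 2379292.
JDN 2379292 corresponds to 3 Adar II 5562 AM.

3 Adar II 5562 AM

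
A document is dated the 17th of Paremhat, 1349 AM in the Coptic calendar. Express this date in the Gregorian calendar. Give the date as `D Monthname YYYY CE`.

Both dates share Julian Day Number 2317583; in the Gregorian calendar that is 23 March 1633 CE.

23 March 1633 CE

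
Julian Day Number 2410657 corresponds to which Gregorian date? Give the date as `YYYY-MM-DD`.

Counting from JDN 2299161 = 15 Oct 1582 gives an offset of 111496 days.

1888-01-20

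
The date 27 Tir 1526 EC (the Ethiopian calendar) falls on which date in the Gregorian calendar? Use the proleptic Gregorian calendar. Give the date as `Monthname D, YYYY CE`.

Julian Day Number of the source date = 2281373.
Converting JDN 2281373 to the Gregorian calendar gives 1 February 1534 CE.

February 1, 1534 CE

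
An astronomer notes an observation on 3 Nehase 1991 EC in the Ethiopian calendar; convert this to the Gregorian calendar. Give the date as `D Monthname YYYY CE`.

Julian Day Number of the source date = 2451400.
Converting JDN 2451400 to the Gregorian calendar gives 9 August 1999 CE.

9 August 1999 CE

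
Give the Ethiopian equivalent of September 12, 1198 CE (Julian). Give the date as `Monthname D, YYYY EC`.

Both dates share Julian Day Number 2158882; in the Ethiopian calendar that is 15 Meskerem 1191 EC.

Meskerem 15, 1191 EC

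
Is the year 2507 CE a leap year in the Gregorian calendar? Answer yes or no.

2507 is not divisible by 4, so it is a common year.

no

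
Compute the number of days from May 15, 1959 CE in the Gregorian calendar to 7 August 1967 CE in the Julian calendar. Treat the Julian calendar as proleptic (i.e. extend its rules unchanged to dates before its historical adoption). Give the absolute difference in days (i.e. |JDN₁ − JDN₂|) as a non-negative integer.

JDN of the first date = 2436704.
JDN of the second date = 2439723.
|2439723 − 2436704| = 3019.

3019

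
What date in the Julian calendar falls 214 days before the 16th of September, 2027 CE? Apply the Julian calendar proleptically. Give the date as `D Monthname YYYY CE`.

14 February 2027 CE

JDN of the 16th of September, 2027 CE = 2461678.
2461678 − 214 = 2461464.
JDN 2461464 in the Julian calendar is 14 February 2027 CE.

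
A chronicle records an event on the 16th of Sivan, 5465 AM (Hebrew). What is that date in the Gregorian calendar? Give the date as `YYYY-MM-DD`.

1705-06-08

Both dates share Julian Day Number 2343957; in the Gregorian calendar that is 8 June 1705 CE.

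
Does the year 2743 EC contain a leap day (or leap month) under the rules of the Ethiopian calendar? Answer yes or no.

2743 mod 4 = 3; in the Ethiopian calendar a year is leap when year mod 4 = 3, so it is a leap year.

yes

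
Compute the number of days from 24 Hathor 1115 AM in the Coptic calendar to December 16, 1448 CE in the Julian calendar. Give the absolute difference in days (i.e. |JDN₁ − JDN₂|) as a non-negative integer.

18289

JDN of the first date = 2232001.
JDN of the second date = 2250290.
|2250290 − 2232001| = 18289.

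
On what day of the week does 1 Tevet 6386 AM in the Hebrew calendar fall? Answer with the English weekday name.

Friday

Equivalently 23 December 2625 Gregorian, JDN 2680178.
2680178 ≡ 4 (mod 7); counting from Monday = 0 gives Friday.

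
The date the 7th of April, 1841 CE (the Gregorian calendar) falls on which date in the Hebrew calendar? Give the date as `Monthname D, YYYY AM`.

Julian Day Number of the source date = 2393568.
Converting JDN 2393568 to the Hebrew calendar gives 16 Nisan 5601 AM.

Nisan 16, 5601 AM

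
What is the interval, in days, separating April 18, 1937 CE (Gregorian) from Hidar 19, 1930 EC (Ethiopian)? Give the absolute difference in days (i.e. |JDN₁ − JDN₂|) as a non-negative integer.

224

JDN of the first date = 2428642.
JDN of the second date = 2428866.
|2428866 − 2428642| = 224.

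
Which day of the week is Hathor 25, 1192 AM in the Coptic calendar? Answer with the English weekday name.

Wednesday

This is JDN 2260127 (1 December 1475 Gregorian).
Since JDN mod 7 = 2 (0 = Monday), the day is Wednesday.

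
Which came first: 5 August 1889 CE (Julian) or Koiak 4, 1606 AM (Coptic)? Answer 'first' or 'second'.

First date → JDN 2411232; second date → JDN 2411349.
JDN 2411232 < JDN 2411349, so the first date is earlier.

first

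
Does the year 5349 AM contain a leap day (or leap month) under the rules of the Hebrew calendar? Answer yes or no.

no

Hebrew year 5349 is year 10 of its 19-year Metonic cycle; leap years are at positions 3, 6, 8, 11, 14, 17, 19, so it is a common year (12 months).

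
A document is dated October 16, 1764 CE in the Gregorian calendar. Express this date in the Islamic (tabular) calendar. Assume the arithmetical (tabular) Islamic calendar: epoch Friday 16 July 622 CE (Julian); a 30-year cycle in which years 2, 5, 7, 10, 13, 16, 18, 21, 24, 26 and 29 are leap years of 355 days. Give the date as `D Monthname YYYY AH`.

19 Rabi' al-Thani 1178 AH

Both dates share Julian Day Number 2365637; in the tabular Islamic calendar that is 19 Rabi' al-Thani 1178 AH.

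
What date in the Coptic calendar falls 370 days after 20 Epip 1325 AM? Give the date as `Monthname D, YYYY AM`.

Epip 25, 1326 AM

The starting date is JDN 2308940; 2308940 + 370 = 2309310.
JDN 2309310 corresponds to Epip 25, 1326 AM.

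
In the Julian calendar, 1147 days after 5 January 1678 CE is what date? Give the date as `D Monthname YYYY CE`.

Counting 1147 days forward from JDN 2333952 reaches JDN 2335099, which is 25 February 1681 CE.

25 February 1681 CE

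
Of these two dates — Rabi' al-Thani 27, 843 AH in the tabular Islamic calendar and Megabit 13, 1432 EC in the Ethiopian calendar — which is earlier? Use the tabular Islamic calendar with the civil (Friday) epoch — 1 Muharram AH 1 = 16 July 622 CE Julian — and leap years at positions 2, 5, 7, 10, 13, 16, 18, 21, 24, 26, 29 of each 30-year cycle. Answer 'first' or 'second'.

Converting both to JDN: 2246932 vs 2247086; the smaller is the first.

first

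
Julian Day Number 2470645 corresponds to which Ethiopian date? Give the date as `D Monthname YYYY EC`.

The Gregorian equivalent of JDN 2470645 is 17 April 2052.
In the Ethiopian calendar that day is 9 Miyazya 2044 EC.

9 Miyazya 2044 EC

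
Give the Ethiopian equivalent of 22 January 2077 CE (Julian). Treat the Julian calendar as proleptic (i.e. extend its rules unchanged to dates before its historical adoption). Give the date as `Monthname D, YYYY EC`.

Julian Day Number of the source date = 2479704.
Converting JDN 2479704 to the Ethiopian calendar gives 27 Tir 2069 EC.

Tir 27, 2069 EC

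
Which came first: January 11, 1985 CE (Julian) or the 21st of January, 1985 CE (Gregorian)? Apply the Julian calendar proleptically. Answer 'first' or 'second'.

second

Converting both to JDN: 2446090 vs 2446087; the smaller is the second.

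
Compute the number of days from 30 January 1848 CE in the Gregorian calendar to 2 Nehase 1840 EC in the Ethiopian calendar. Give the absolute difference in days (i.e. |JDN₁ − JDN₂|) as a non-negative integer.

190

JDN of the first date = 2396057.
JDN of the second date = 2396247.
|2396247 − 2396057| = 190.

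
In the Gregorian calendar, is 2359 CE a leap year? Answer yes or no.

no

2359 is not divisible by 4, so it is a common year.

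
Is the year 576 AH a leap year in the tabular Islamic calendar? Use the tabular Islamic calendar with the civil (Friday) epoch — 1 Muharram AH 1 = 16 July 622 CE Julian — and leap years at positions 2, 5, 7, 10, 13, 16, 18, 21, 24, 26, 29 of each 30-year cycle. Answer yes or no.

Year 576 AH is year 6 of its 30-year cycle; leap positions are 2, 5, 7, 10, 13, 16, 18, 21, 24, 26, 29, so it is a common year (354 days).

no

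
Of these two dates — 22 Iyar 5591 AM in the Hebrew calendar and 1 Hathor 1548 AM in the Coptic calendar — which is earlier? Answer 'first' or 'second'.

first

Converting both to JDN: 2389943 vs 2390132; the smaller is the first.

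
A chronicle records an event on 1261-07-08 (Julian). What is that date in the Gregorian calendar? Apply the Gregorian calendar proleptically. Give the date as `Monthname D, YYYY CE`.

At this point the Julian calendar is 7 days behind the Gregorian.
8 July 1261 Julian + 7 days → 15 July 1261 Gregorian.

July 15, 1261 CE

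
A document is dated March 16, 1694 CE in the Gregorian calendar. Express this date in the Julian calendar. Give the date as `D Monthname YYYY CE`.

For dates in this range the Gregorian date is 10 days ahead of the Julian.
16 March 1694 Gregorian − 10 days → 6 March 1694 Julian.

6 March 1694 CE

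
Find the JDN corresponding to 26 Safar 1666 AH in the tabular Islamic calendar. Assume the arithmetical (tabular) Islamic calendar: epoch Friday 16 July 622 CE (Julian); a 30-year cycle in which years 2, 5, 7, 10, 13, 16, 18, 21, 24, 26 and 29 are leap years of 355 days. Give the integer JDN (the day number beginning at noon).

2538515

Equivalently 12 February 2238 (Gregorian).
JDN 2451545 is 1 January 2000 CE (Gregorian); the target day is +86970 days from there, so JDN = 2538515.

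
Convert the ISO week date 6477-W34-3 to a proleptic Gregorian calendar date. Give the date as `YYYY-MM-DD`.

ISO week 1 of 6477 is the week containing the first Thursday of 6477.
Week 34, day 3 (Wednesday) lands on 6477-08-25.

6477-08-25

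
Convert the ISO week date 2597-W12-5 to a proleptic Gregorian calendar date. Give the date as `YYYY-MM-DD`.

2597-03-24

ISO week 1 of 2597 is the week containing the first Thursday of 2597.
Week 12, day 5 (Friday) lands on 2597-03-24.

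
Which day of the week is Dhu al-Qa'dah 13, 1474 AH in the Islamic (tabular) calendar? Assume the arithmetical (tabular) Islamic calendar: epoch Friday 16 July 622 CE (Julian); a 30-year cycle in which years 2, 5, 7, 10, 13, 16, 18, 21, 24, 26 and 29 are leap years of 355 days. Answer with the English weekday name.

Wednesday

This is JDN 2470729 (10 July 2052 Gregorian).
2470729 ≡ 2 (mod 7); counting from Monday = 0 gives Wednesday.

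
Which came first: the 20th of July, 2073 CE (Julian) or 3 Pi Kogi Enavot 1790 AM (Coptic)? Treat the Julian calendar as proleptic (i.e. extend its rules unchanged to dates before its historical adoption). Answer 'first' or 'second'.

First date → JDN 2478422; second date → JDN 2478824.
JDN 2478422 < JDN 2478824, so the first date is earlier.

first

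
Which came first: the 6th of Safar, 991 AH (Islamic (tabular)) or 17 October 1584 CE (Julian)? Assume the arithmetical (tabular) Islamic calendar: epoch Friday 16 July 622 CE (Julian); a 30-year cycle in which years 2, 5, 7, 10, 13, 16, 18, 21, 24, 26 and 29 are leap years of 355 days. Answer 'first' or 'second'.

first

First date → JDN 2299298; second date → JDN 2299904.
JDN 2299298 < JDN 2299904, so the first date is earlier.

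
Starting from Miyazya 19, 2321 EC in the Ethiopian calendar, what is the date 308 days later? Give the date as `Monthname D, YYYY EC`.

The starting date is JDN 2571829; 2571829 + 308 = 2572137.
JDN 2572137 corresponds to Yekatit 22, 2322 EC.

Yekatit 22, 2322 EC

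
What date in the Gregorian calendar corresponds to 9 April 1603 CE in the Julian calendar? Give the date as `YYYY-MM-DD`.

For dates in this range the Gregorian date is 10 days ahead of the Julian.
9 April 1603 Julian + 10 days → 19 April 1603 Gregorian.

1603-04-19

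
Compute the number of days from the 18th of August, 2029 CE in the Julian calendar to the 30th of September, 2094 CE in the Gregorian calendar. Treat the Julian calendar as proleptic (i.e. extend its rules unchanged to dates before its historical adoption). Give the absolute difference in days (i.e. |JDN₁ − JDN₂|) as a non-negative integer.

23771

First date → JDN 2462380; second date → JDN 2486151.
The interval is |2462380 − 2486151| = 23771 days.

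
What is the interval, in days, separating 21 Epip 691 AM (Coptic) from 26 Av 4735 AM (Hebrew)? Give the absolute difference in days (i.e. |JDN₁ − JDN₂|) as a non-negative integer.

22

First date → JDN 2077372; second date → JDN 2077394.
The interval is |2077372 − 2077394| = 22 days.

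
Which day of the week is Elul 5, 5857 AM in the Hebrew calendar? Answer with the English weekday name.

Tuesday

Equivalently 13 August 2097 Gregorian, JDN 2487199.
JDN 2487199 mod 7 = 1, and JDN 0 was a Monday, so this is a Tuesday.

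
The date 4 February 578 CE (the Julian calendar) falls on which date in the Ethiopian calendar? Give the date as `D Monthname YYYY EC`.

Julian Day Number of the source date = 1932207.
Converting JDN 1932207 to the Ethiopian calendar gives 10 Yekatit 570 EC.

10 Yekatit 570 EC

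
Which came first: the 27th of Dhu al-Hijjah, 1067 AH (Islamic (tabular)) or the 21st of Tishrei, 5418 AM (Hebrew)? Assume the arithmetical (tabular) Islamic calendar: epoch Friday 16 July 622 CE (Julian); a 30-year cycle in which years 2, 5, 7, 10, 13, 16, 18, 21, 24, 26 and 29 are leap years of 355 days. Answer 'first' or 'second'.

The two dates have Julian Day Numbers 2326546 and 2326538 respectively.
Since 2326538 < 2326546, the second date comes first.

second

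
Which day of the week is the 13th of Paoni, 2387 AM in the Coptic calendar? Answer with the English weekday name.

Sunday

Equivalently 25 June 2671 Gregorian, JDN 2696798.
2696798 ≡ 6 (mod 7); counting from Monday = 0 gives Sunday.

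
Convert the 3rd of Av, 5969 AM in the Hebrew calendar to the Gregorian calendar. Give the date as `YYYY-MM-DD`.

2209-08-04

Julian Day Number of the source date = 2528096.
Converting JDN 2528096 to the Gregorian calendar gives 4 August 2209 CE.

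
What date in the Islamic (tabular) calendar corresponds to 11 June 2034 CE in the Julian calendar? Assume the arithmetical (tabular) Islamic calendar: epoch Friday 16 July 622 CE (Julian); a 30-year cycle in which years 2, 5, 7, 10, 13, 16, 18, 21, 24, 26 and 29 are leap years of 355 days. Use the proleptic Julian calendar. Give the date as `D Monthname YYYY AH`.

The source date corresponds to 24 June 2034 in the Gregorian calendar (JDN 2464138).
That day falls on 7 Rabi' al-Thani 1456 AH in the tabular Islamic calendar.

7 Rabi' al-Thani 1456 AH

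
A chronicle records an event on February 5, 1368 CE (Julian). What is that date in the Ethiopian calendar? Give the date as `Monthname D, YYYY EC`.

Julian Day Number of the source date = 2220755.
Converting JDN 2220755 to the Ethiopian calendar gives 10 Yekatit 1360 EC.

Yekatit 10, 1360 EC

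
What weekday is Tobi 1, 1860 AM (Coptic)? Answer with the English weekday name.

Saturday

Equivalently 11 January 2144 Gregorian, JDN 2504150.
Since JDN mod 7 = 5 (0 = Monday), the day is Saturday.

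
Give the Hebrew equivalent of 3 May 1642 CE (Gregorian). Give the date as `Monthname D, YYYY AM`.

Julian Day Number of the source date = 2320911.
Converting JDN 2320911 to the Hebrew calendar gives 3 Iyar 5402 AM.

Iyar 3, 5402 AM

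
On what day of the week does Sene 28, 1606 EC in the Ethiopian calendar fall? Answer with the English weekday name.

Equivalently 2 July 1614 Gregorian, JDN 2310744.
Since JDN mod 7 = 2 (0 = Monday), the day is Wednesday.

Wednesday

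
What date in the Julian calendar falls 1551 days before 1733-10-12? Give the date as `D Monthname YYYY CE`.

Counting 1551 days back from JDN 2354321 reaches JDN 2352770, which is 14 July 1729 CE.

14 July 1729 CE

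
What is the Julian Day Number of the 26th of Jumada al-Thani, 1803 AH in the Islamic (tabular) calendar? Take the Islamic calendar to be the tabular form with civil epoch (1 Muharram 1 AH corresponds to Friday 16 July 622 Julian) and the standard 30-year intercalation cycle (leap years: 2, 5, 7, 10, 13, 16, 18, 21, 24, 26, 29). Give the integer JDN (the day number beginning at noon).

Equivalently 13 May 2371 (Gregorian).
JDN 2400001 is 17 November 1858 CE (Gregorian), MJD 0; the target day is +187181 days from there, so JDN = 2587182.

2587182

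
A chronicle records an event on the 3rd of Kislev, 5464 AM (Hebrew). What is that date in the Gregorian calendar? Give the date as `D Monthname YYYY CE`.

Julian Day Number of the source date = 2343382.
Converting JDN 2343382 to the Gregorian calendar gives 11 November 1703 CE.

11 November 1703 CE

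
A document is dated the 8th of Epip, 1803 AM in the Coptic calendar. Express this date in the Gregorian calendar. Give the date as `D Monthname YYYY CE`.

Julian Day Number of the source date = 2483517.
Converting JDN 2483517 to the Gregorian calendar gives 15 July 2087 CE.

15 July 2087 CE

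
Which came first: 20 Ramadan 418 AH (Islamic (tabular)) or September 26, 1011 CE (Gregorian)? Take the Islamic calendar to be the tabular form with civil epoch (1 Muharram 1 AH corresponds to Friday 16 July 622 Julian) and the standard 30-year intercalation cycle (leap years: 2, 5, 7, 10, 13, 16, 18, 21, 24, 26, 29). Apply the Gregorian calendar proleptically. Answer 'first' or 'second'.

The two dates have Julian Day Numbers 2096466 and 2090588 respectively.
Since 2090588 < 2096466, the second date comes first.

second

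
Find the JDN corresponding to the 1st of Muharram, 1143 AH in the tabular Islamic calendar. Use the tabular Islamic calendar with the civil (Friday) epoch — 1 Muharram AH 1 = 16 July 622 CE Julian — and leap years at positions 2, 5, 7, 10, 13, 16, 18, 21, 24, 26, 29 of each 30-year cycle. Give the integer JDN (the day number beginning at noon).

2353127

Equivalently 17 July 1730 (Gregorian).
JDN 2299161 is 15 October 1582 CE (Gregorian); the target day is +53966 days from there, so JDN = 2353127.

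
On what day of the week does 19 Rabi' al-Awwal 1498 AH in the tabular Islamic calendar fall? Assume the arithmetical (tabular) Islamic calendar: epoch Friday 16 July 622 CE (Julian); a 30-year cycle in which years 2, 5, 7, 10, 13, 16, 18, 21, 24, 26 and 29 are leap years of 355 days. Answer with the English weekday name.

Thursday

This is JDN 2479004 (7 March 2075 Gregorian).
JDN 2479004 mod 7 = 3, and JDN 0 was a Monday, so this is a Thursday.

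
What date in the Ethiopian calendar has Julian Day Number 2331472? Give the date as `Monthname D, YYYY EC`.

JDN 2331472 is 2 April 1671 in the Gregorian calendar.
In the Ethiopian calendar that day is Megabit 27, 1663 EC.

Megabit 27, 1663 EC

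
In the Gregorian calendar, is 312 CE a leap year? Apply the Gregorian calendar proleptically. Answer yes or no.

yes

312 is divisible by 4 and not by 100, so it is a leap year.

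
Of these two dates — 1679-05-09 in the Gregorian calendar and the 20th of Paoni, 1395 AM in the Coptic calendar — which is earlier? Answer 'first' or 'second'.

first

First date → JDN 2334431; second date → JDN 2334477.
JDN 2334431 < JDN 2334477, so the first date is earlier.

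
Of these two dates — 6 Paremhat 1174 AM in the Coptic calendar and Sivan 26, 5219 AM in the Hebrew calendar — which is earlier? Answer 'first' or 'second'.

Converting both to JDN: 2253653 vs 2254106; the smaller is the first.

first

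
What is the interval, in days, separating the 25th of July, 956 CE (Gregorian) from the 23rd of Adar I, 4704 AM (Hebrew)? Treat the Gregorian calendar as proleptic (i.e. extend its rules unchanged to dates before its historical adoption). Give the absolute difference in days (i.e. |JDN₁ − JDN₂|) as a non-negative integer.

4534

First date → JDN 2070438; second date → JDN 2065904.
The interval is |2070438 − 2065904| = 4534 days.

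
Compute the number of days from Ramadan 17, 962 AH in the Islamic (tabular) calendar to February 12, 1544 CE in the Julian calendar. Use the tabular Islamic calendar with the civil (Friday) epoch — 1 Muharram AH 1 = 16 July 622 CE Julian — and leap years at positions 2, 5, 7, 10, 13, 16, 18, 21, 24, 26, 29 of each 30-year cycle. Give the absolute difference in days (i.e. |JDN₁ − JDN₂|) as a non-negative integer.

4192

First date → JDN 2289238; second date → JDN 2285046.
The interval is |2289238 − 2285046| = 4192 days.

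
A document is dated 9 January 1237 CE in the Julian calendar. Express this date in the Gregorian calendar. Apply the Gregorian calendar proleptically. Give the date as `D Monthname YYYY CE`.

16 January 1237 CE

At this point the Julian calendar is 7 days behind the Gregorian.
9 January 1237 Julian + 7 days → 16 January 1237 Gregorian.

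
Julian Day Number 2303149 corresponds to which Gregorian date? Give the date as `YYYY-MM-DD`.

JDN 2451545 is 1 Jan 2000; 2303149 is −148396 days from there.

1593-09-15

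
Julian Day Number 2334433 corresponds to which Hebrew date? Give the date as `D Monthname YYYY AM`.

JDN 2334433 is 11 May 1679 in the Gregorian calendar.
In the Hebrew calendar that day is 29 Iyar 5439 AM.

29 Iyar 5439 AM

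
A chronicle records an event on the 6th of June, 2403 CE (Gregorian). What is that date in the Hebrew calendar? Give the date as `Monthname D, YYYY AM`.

Sivan 15, 6163 AM

Both dates share Julian Day Number 2598894; in the Hebrew calendar that is 15 Sivan 6163 AM.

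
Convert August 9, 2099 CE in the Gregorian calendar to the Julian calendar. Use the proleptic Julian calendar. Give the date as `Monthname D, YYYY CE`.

July 27, 2099 CE

At this point the Julian calendar is 13 days behind the Gregorian.
9 August 2099 Gregorian − 13 days → 27 July 2099 Julian.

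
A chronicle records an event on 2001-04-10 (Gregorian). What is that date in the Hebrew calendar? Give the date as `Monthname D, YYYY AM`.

Nisan 17, 5761 AM

Julian Day Number of the source date = 2452010.
Converting JDN 2452010 to the Hebrew calendar gives 17 Nisan 5761 AM.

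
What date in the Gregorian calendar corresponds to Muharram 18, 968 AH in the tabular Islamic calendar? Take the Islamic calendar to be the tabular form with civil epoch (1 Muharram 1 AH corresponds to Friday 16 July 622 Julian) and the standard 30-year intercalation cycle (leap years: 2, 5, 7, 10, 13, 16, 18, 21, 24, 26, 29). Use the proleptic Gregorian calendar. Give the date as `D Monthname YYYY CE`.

Both dates share Julian Day Number 2291130; in the Gregorian calendar that is 19 October 1560 CE.

19 October 1560 CE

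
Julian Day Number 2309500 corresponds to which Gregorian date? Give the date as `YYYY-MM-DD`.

1611-02-04

Counting from JDN 2299161 = 15 Oct 1582 gives an offset of 10339 days.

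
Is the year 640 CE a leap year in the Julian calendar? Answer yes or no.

yes

640 mod 4 = 0, so it is a leap year in the Julian calendar.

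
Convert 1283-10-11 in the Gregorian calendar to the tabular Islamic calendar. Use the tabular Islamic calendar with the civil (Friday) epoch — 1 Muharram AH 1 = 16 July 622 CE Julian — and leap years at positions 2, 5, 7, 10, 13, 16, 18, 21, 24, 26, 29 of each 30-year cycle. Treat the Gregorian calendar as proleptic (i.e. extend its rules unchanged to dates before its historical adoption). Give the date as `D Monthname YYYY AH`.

10 Rajab 682 AH

Julian Day Number of the source date = 2189950.
Converting JDN 2189950 to the tabular Islamic calendar gives 10 Rajab 682 AH.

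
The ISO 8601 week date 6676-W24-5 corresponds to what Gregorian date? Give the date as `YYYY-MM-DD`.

6676-06-16

ISO week 1 of 6676 is the week containing the first Thursday of 6676.
Week 24, day 5 (Friday) lands on 6676-06-16.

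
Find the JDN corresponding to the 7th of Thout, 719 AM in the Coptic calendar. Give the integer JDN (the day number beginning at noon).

2087285

Equivalently 10 September 1002 (proleptic Gregorian).
JDN 2299161 is 15 October 1582 CE (Gregorian); the target day is −211876 days from there, so JDN = 2087285.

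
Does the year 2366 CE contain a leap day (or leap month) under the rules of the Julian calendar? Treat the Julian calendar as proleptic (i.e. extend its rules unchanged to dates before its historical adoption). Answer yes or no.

2366 mod 4 = 2, so it is a common year in the Julian calendar.

no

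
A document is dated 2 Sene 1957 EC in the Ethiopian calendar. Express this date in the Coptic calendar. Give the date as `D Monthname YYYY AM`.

Julian Day Number of the source date = 2438921.
Converting JDN 2438921 to the Coptic calendar gives 2 Paoni 1681 AM.

2 Paoni 1681 AM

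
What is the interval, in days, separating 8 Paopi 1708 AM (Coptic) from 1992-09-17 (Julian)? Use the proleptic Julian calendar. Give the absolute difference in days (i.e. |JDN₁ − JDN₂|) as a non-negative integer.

347

First date → JDN 2448549; second date → JDN 2448896.
The interval is |2448549 − 2448896| = 347 days.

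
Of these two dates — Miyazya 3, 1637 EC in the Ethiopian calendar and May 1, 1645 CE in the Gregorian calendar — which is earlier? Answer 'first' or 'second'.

The two dates have Julian Day Numbers 2321982 and 2322005 respectively.
Since 2321982 < 2322005, the first date comes first.

first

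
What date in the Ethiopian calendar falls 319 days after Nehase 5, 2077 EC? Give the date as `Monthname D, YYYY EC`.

JDN of Nehase 5, 2077 EC = 2482814.
2482814 + 319 = 2483133.
JDN 2483133 in the Ethiopian calendar is Sene 19, 2078 EC.

Sene 19, 2078 EC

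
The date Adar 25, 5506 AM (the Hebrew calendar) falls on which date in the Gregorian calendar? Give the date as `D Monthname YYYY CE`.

17 March 1746 CE

Both dates share Julian Day Number 2358849; in the Gregorian calendar that is 17 March 1746 CE.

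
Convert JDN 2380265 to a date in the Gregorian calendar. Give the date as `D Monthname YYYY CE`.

4 November 1804 CE

Counting from JDN 2299161 = 15 Oct 1582 gives an offset of 81104 days.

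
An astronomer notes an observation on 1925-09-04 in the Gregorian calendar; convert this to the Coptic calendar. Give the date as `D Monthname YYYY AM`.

Both dates share Julian Day Number 2424398; in the Coptic calendar that is 29 Mesori 1641 AM.

29 Mesori 1641 AM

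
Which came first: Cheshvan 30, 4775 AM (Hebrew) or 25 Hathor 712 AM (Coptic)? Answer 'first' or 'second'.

second

Converting both to JDN: 2091720 vs 2084807; the smaller is the second.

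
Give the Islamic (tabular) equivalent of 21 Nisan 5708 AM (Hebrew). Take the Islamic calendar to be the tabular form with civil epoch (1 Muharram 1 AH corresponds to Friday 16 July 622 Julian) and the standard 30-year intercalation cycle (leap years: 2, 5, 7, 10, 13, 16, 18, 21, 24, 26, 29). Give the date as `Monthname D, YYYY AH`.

Jumada al-Thani 20, 1367 AH

Both dates share Julian Day Number 2432672; in the tabular Islamic calendar that is 20 Jumada al-Thani 1367 AH.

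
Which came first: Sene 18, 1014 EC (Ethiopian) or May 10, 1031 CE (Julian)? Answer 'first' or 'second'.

first

Converting both to JDN: 2094506 vs 2097760; the smaller is the first.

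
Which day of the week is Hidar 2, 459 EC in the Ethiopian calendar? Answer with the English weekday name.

Saturday

Equivalently 30 October 466 Gregorian, JDN 1891566.
1891566 ≡ 5 (mod 7); counting from Monday = 0 gives Saturday.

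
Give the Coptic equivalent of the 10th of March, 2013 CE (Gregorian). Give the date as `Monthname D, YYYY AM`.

Both dates share Julian Day Number 2456362; in the Coptic calendar that is 1 Paremhat 1729 AM.

Paremhat 1, 1729 AM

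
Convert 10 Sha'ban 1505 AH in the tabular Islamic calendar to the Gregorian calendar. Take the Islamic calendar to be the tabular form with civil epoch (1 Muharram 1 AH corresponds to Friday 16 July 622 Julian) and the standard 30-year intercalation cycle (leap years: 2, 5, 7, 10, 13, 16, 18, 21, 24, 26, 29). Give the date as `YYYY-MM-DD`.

Both dates share Julian Day Number 2481623; in the Gregorian calendar that is 8 May 2082 CE.

2082-05-08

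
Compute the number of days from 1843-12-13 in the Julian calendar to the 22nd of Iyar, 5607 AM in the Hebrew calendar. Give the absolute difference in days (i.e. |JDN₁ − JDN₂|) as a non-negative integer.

First date → JDN 2394560; second date → JDN 2395790.
The interval is |2394560 − 2395790| = 1230 days.

1230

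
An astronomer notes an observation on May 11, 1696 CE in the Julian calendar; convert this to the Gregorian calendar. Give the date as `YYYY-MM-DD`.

For dates in this range the Gregorian date is 10 days ahead of the Julian.
11 May 1696 Julian + 10 days → 21 May 1696 Gregorian.

1696-05-21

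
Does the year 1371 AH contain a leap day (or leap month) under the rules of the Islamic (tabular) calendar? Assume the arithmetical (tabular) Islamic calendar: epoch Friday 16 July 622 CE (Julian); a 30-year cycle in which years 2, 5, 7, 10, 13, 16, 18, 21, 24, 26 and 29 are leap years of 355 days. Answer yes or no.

Year 1371 AH is year 21 of its 30-year cycle; leap positions are 2, 5, 7, 10, 13, 16, 18, 21, 24, 26, 29, so it is a leap year (355 days).

yes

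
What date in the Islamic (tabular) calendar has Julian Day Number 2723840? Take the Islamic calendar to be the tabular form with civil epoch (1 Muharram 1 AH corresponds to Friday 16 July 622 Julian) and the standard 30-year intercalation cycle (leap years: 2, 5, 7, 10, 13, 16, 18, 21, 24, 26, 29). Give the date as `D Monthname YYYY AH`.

17 Safar 2189 AH

JDN 2723840 is 9 July 2745 in the Gregorian calendar.
In the tabular Islamic calendar that day is 17 Safar 2189 AH.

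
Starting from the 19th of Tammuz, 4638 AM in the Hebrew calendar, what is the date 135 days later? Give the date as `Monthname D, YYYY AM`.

The starting date is JDN 2041921; 2041921 + 135 = 2042056.
JDN 2042056 corresponds to Kislev 6, 4639 AM.

Kislev 6, 4639 AM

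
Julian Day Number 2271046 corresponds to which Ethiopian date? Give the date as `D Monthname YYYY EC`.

17 Tikimt 1498 EC

JDN 2271046 is 24 October 1505 in the proleptic Gregorian calendar.
In the Ethiopian calendar that day is 17 Tikimt 1498 EC.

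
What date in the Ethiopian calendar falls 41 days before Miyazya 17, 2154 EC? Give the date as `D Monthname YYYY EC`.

Counting 41 days back from JDN 2510830 reaches JDN 2510789, which is 6 Megabit 2154 EC.

6 Megabit 2154 EC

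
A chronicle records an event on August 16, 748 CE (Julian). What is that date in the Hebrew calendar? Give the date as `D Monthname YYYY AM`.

Both dates share Julian Day Number 1994493; in the Hebrew calendar that is 17 Elul 4508 AM.

17 Elul 4508 AM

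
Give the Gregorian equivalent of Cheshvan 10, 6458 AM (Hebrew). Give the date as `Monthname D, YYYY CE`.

October 18, 2697 CE

Both dates share Julian Day Number 2706410; in the Gregorian calendar that is 18 October 2697 CE.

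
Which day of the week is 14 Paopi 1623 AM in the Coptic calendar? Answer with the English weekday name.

Wednesday

In the Gregorian calendar this is 24 October 1906 (JDN 2417508).
JDN 2417508 mod 7 = 2, and JDN 0 was a Monday, so this is a Wednesday.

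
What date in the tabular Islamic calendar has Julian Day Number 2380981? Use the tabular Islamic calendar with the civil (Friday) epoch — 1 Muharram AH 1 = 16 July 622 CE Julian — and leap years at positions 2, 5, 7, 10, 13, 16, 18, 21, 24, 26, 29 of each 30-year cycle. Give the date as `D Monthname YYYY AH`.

8 Sha'ban 1221 AH

The Gregorian equivalent of JDN 2380981 is 21 October 1806.
In the tabular Islamic calendar that day is 8 Sha'ban 1221 AH.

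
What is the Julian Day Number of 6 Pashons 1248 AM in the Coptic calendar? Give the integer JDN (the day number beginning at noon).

Equivalently 11 May 1532 (proleptic Gregorian).
JDN 2400001 is 17 November 1858 CE (Gregorian), MJD 0; the target day is −119259 days from there, so JDN = 2280742.

2280742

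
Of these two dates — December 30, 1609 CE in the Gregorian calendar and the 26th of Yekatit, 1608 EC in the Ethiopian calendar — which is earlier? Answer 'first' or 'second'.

Converting both to JDN: 2309099 vs 2311353; the smaller is the first.

first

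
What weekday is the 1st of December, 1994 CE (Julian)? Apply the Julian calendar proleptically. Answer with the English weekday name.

Equivalently 14 December 1994 Gregorian, JDN 2449701.
Since JDN mod 7 = 2 (0 = Monday), the day is Wednesday.

Wednesday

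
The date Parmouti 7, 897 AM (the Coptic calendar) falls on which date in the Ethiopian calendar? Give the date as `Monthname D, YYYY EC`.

The source date corresponds to 9 April 1181 in the proleptic Gregorian calendar (JDN 2152510).
That day falls on 7 Miyazya 1173 EC in the Ethiopian calendar.

Miyazya 7, 1173 EC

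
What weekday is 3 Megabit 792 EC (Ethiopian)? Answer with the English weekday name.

Equivalently 3 March 800 Gregorian, JDN 2013316.
Since JDN mod 7 = 4 (0 = Monday), the day is Friday.

Friday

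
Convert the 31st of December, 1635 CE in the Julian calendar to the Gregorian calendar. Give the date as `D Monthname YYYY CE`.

10 January 1636 CE

For dates in this range the Gregorian date is 10 days ahead of the Julian.
31 December 1635 Julian + 10 days → 10 January 1636 Gregorian.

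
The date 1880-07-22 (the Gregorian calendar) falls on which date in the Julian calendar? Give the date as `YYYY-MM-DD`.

1880-07-10

For dates in this range the Gregorian date is 12 days ahead of the Julian.
22 July 1880 Gregorian − 12 days → 10 July 1880 Julian.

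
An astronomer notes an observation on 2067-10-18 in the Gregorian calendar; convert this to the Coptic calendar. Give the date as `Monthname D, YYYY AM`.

Paopi 7, 1784 AM

Both dates share Julian Day Number 2476307; in the Coptic calendar that is 7 Paopi 1784 AM.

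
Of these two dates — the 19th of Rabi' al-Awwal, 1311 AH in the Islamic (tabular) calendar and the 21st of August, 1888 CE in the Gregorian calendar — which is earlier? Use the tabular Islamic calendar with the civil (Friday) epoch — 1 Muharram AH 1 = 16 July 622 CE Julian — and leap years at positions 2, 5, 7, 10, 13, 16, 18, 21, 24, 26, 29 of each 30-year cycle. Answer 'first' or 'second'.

second

The two dates have Julian Day Numbers 2412737 and 2410871 respectively.
Since 2410871 < 2412737, the second date comes first.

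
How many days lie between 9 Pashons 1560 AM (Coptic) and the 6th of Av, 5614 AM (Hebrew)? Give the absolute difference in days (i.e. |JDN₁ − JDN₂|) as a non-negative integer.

3728

First date → JDN 2394703; second date → JDN 2398431.
The interval is |2394703 − 2398431| = 3728 days.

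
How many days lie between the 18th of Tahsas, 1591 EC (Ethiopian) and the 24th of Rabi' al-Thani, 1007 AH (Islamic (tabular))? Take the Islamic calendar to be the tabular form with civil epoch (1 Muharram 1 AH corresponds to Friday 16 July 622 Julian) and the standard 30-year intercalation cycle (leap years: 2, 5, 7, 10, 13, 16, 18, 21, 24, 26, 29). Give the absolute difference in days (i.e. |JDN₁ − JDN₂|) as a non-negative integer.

30

First date → JDN 2305075; second date → JDN 2305045.
The interval is |2305075 − 2305045| = 30 days.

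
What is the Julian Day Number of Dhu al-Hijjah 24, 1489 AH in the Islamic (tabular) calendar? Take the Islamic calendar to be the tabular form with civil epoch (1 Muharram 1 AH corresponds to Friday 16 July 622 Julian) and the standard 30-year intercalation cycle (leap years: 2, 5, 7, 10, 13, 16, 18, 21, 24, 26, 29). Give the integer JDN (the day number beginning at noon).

2476086

Equivalently 11 March 2067 (Gregorian).
JDN 2400001 is 17 November 1858 CE (Gregorian), MJD 0; the target day is +76085 days from there, so JDN = 2476086.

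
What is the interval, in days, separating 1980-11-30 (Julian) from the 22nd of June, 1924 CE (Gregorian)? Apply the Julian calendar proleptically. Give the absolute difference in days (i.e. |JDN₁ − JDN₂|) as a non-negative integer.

20628

First date → JDN 2444587; second date → JDN 2423959.
The interval is |2444587 − 2423959| = 20628 days.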